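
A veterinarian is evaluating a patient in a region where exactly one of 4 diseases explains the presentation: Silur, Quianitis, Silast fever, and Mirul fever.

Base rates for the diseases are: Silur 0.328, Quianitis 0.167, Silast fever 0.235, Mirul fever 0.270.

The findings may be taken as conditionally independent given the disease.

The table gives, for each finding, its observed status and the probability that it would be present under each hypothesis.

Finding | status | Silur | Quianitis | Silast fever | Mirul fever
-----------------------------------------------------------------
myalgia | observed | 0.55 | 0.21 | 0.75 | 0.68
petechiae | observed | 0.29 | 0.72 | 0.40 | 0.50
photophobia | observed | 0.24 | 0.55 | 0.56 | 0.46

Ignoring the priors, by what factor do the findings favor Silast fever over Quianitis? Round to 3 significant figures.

Take the product of per-finding likelihoods under each hypothesis, then divide.
  Silast fever: 0.75 × 0.40 × 0.56 = 0.168
  Quianitis: 0.21 × 0.72 × 0.55 = 0.08316
Bayes factor = 0.168 / 0.08316 ≈ 2.02

2.02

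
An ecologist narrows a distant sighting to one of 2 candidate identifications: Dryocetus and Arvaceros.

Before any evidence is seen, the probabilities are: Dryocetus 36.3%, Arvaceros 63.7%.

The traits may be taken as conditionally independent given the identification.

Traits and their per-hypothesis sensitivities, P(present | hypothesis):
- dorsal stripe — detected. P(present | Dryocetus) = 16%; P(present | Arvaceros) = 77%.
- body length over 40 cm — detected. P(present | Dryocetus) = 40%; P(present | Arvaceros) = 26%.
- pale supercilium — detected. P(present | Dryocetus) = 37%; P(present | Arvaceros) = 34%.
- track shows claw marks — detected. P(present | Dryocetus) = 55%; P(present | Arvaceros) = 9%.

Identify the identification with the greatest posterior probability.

For each hypothesis, the unnormalized posterior weight is prior × product of the trait likelihoods:
  Dryocetus: 0.363 × 0.16 × 0.40 × 0.37 × 0.55 = 0.0047277
  Arvaceros: 0.637 × 0.77 × 0.26 × 0.34 × 0.09 = 0.0039023
Normalizing constant Z = 0.0047277 + 0.0039023 = 0.0086301.
P(Dryocetus | evidence) ≈ 0.0047277 / 0.0086301 ≈ 0.548
P(Arvaceros | evidence) ≈ 0.0039023 / 0.0086301 ≈ 0.452
The largest is 0.548, so Dryocetus is most probable.

Dryocetus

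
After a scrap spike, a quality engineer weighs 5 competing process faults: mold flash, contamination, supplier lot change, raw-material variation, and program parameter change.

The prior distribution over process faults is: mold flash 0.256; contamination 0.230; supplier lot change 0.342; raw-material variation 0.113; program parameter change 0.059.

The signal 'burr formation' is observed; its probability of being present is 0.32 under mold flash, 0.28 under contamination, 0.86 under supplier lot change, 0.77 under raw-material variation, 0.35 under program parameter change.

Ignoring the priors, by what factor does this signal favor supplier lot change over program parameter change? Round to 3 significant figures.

2.46

Likelihood of this signal under each hypothesis:
  supplier lot change: 0.86
  program parameter change: 0.35
Bayes factor = 0.86 / 0.35 ≈ 2.46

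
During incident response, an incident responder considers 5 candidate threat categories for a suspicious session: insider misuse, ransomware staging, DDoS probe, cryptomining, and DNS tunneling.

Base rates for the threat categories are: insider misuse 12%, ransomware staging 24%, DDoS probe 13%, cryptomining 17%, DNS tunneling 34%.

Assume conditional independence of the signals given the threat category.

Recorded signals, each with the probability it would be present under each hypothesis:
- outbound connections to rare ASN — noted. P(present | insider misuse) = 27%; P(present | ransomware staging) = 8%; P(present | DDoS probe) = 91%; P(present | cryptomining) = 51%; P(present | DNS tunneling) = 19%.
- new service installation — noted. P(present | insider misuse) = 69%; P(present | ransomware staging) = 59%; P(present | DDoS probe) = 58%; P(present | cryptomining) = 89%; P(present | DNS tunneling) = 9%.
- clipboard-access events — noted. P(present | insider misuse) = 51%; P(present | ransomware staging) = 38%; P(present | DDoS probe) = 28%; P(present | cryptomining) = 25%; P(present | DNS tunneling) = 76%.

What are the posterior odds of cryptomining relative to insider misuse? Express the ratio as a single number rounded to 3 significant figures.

1.69

Posterior odds equal prior odds times the likelihood ratio; only the two competing hypotheses matter.
  cryptomining: 0.17 × 0.51 × 0.89 × 0.25 = 0.019291
  insider misuse: 0.12 × 0.27 × 0.69 × 0.51 = 0.011402
Posterior odds = 0.019291 / 0.011402 ≈ 1.69.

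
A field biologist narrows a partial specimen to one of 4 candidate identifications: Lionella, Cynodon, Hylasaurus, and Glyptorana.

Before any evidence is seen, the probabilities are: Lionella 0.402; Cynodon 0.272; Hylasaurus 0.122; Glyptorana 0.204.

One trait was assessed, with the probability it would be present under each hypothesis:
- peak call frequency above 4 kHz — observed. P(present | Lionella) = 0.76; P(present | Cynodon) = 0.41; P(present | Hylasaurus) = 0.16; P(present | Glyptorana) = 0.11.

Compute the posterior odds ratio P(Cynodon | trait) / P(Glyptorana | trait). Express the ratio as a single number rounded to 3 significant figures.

Unnormalized posterior weight (prior times the trait likelihood) for each of the two hypotheses:
  Cynodon: 0.272 × 0.41 = 0.11152
  Glyptorana: 0.204 × 0.11 = 0.02244
Posterior odds = 0.11152 / 0.02244 ≈ 4.97.

4.97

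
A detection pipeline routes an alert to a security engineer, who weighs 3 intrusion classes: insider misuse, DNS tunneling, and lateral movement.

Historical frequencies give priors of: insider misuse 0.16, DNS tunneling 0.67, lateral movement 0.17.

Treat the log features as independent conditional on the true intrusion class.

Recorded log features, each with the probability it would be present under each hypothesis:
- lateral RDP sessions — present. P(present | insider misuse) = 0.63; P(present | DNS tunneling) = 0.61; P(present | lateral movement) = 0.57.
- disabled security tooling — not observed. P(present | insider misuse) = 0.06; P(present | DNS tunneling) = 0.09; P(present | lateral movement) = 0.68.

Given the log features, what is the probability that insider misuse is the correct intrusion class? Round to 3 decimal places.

Multiply each prior by the joint likelihood of the log feature pattern (using 1 − P(present | H) for each absent log feature):
  insider misuse: 0.16 × 0.63 × (1 − 0.06) = 0.094752
  DNS tunneling: 0.67 × 0.61 × (1 − 0.09) = 0.37192
  lateral movement: 0.17 × 0.57 × (1 − 0.68) = 0.031008
The unnormalized weights sum to 0.49768.
P(insider misuse | evidence) = 0.094752 / 0.49768 ≈ 0.190.

0.190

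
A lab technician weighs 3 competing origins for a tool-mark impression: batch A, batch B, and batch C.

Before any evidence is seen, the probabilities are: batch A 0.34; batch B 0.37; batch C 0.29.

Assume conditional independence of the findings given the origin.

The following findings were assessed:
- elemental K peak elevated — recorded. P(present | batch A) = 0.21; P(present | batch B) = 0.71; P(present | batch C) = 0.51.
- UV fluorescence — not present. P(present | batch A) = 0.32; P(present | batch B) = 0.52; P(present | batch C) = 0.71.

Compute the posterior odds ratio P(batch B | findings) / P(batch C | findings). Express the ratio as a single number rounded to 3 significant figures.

The normalizing constant cancels in an odds ratio, so compute prior × likelihood for the two hypotheses only (using 1 − P(present | H) for each absent finding):
  batch B: 0.37 × 0.71 × (1 − 0.52) = 0.1261
  batch C: 0.29 × 0.51 × (1 − 0.71) = 0.042891
Odds(batch B : batch C) = 0.1261 / 0.042891 ≈ 2.94.

2.94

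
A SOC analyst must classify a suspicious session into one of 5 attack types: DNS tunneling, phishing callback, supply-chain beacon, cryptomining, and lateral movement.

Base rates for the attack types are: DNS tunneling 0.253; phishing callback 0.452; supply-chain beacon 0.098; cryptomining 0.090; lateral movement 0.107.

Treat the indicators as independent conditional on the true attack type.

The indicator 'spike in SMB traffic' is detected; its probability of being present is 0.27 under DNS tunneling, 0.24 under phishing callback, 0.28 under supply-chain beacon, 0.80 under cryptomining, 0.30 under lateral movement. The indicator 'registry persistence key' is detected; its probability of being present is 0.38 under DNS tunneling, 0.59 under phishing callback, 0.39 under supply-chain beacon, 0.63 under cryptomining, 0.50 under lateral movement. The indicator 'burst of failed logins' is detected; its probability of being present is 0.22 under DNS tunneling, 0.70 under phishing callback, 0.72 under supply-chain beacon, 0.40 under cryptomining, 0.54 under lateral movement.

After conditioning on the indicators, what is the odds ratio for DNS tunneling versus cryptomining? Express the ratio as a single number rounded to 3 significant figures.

0.315

The normalizing constant cancels in an odds ratio, so compute prior × likelihood for the two hypotheses only:
  DNS tunneling: 0.253 × 0.27 × 0.38 × 0.22 = 0.0057107
  cryptomining: 0.090 × 0.80 × 0.63 × 0.40 = 0.018144
Posterior odds = 0.0057107 / 0.018144 ≈ 0.315.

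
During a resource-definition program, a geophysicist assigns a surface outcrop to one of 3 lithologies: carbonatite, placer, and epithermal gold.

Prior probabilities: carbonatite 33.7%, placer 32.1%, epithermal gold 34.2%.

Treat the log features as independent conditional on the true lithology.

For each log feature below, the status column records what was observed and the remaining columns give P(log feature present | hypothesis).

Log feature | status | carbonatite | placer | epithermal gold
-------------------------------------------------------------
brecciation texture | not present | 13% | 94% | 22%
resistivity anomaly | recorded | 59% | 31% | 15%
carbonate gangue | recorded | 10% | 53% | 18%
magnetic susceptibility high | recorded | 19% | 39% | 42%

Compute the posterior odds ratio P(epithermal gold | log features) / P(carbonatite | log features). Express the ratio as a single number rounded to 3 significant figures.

0.920

The normalizing constant cancels in an odds ratio, so compute prior × likelihood for the two hypotheses only (using 1 − P(present | H) for each absent log feature):
  epithermal gold: 0.342 × (1 − 0.22) × 0.15 × 0.18 × 0.42 = 0.0030251
  carbonatite: 0.337 × (1 − 0.13) × 0.59 × 0.10 × 0.19 = 0.0032867
Posterior odds = 0.0030251 / 0.0032867 ≈ 0.920.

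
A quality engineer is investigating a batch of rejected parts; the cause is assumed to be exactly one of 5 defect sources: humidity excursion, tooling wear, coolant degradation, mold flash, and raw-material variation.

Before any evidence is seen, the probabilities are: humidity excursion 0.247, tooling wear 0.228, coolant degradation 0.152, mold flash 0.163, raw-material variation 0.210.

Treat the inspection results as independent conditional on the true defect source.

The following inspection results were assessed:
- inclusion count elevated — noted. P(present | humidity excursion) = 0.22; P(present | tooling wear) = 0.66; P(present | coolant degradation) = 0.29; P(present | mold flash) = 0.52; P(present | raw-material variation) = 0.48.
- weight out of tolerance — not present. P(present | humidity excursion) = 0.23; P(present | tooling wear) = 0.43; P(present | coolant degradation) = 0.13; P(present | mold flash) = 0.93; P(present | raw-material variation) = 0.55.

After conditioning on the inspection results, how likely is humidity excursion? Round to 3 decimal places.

0.193

By Bayes' rule with conditional independence, the unnormalized weight for each hypothesis is prior × ∏ likelihoods (using 1 − P(present | H) for each absent inspection result):
  humidity excursion: 0.247 × 0.22 × (1 − 0.23) = 0.041842
  tooling wear: 0.228 × 0.66 × (1 − 0.43) = 0.085774
  coolant degradation: 0.152 × 0.29 × (1 − 0.13) = 0.03835
  mold flash: 0.163 × 0.52 × (1 − 0.93) = 0.0059332
  raw-material variation: 0.210 × 0.48 × (1 − 0.55) = 0.04536
Normalizing constant Z = 0.041842 + 0.085774 + 0.03835 + 0.0059332 + 0.04536 = 0.21726.
P(humidity excursion | evidence) = 0.041842 / 0.21726 ≈ 0.193.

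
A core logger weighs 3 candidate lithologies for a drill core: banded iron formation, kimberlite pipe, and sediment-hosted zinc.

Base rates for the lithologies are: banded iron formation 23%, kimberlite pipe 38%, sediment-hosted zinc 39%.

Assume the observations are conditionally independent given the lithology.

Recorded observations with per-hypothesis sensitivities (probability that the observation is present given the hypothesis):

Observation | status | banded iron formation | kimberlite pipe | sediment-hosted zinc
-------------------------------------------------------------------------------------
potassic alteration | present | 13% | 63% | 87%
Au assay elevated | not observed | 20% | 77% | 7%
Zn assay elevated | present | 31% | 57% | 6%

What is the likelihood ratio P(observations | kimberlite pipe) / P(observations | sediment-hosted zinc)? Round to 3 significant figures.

Take the product of per-observation likelihoods under each hypothesis (using 1 − P(present | H) for each absent observation), then divide.
  kimberlite pipe: 0.63 × (1 − 0.77) × 0.57 = 0.082593
  sediment-hosted zinc: 0.87 × (1 − 0.07) × 0.06 = 0.048546
Bayes factor = 0.082593 / 0.048546 ≈ 1.70

1.70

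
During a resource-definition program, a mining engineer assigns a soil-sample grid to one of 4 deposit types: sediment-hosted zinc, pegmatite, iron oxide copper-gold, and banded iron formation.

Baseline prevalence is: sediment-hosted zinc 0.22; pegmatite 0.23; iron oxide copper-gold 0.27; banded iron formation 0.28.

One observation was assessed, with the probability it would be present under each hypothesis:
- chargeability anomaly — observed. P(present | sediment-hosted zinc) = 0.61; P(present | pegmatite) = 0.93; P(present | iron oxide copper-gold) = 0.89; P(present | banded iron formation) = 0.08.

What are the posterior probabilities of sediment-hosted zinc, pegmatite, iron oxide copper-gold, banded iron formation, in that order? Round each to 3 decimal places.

Multiply each prior by the likelihood of the observation:
  sediment-hosted zinc: 0.22 × 0.61 = 0.1342
  pegmatite: 0.23 × 0.93 = 0.2139
  iron oxide copper-gold: 0.27 × 0.89 = 0.2403
  banded iron formation: 0.28 × 0.08 = 0.0224
Normalizing constant Z = 0.1342 + 0.2139 + 0.2403 + 0.0224 = 0.6108.
P(sediment-hosted zinc | evidence) = 0.1342 / 0.6108 ≈ 0.220
P(pegmatite | evidence) = 0.2139 / 0.6108 ≈ 0.350
P(iron oxide copper-gold | evidence) = 0.2403 / 0.6108 ≈ 0.393
P(banded iron formation | evidence) = 0.0224 / 0.6108 ≈ 0.037

0.220, 0.350, 0.393, 0.037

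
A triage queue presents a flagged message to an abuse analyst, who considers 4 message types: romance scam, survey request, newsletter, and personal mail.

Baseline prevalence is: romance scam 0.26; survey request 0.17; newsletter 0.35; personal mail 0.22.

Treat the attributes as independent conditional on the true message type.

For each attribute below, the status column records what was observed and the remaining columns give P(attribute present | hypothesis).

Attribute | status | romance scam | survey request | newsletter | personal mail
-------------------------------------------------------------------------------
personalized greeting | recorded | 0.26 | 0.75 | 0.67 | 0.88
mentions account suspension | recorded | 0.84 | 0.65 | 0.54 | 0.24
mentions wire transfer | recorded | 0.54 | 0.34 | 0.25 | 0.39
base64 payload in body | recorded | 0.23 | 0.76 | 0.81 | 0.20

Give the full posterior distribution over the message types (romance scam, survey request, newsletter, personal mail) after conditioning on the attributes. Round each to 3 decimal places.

0.122, 0.371, 0.444, 0.063

Multiply each prior by the joint likelihood of the attribute pattern:
  romance scam: 0.26 × 0.26 × 0.84 × 0.54 × 0.23 = 0.0070526
  survey request: 0.17 × 0.75 × 0.65 × 0.34 × 0.76 = 0.021415
  newsletter: 0.35 × 0.67 × 0.54 × 0.25 × 0.81 = 0.025643
  personal mail: 0.22 × 0.88 × 0.24 × 0.39 × 0.20 = 0.0036242
Marginal likelihood of the evidence = 0.057734.
P(romance scam | evidence) = 0.0070526 / 0.057734 ≈ 0.122
P(survey request | evidence) = 0.021415 / 0.057734 ≈ 0.371
P(newsletter | evidence) = 0.025643 / 0.057734 ≈ 0.444
P(personal mail | evidence) = 0.0036242 / 0.057734 ≈ 0.063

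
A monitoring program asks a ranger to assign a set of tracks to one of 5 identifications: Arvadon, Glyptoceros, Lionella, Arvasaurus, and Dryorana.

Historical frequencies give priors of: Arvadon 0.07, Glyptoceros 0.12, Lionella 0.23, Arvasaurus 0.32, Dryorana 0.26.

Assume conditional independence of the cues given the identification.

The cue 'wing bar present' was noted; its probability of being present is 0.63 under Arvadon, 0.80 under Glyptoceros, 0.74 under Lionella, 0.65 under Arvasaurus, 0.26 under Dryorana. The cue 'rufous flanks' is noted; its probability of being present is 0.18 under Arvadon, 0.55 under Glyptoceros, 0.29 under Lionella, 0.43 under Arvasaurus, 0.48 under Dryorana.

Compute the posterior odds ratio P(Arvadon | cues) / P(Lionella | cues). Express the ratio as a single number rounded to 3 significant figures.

0.161

Unnormalized posterior weight (prior times the cue likelihoods) for each of the two hypotheses:
  Arvadon: 0.07 × 0.63 × 0.18 = 0.007938
  Lionella: 0.23 × 0.74 × 0.29 = 0.049358
Posterior odds = 0.007938 / 0.049358 ≈ 0.161.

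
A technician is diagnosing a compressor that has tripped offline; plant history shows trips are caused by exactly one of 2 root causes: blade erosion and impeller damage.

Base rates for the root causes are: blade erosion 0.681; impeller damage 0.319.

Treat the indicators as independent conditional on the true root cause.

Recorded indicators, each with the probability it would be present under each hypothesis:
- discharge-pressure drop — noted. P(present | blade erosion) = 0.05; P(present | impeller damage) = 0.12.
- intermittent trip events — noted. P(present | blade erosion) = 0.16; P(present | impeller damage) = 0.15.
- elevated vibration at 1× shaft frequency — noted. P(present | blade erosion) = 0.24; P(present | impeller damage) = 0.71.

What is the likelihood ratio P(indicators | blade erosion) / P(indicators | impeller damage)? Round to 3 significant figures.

0.150

Joint likelihood of the indicator pattern under each hypothesis:
  blade erosion: 0.05 × 0.16 × 0.24 = 0.00192
  impeller damage: 0.12 × 0.15 × 0.71 = 0.01278
Bayes factor = 0.00192 / 0.01278 ≈ 0.150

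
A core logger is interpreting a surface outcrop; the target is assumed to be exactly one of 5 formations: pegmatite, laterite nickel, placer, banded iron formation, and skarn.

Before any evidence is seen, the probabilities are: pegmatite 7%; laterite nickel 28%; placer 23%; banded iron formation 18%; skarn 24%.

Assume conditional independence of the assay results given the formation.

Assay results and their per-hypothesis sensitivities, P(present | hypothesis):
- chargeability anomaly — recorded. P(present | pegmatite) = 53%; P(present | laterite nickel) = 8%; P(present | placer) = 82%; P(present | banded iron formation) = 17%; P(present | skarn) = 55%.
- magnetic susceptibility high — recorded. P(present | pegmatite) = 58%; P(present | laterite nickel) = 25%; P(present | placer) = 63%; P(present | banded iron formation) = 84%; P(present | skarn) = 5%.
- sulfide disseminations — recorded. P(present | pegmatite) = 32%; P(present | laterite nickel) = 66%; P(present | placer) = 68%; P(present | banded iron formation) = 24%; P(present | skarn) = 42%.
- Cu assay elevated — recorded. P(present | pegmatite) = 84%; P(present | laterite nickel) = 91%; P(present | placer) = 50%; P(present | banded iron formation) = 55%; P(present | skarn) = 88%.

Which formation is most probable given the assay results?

Multiply each prior by the joint likelihood of the assay result pattern:
  pegmatite: 0.07 × 0.53 × 0.58 × 0.32 × 0.84 = 0.005784
  laterite nickel: 0.28 × 0.08 × 0.25 × 0.66 × 0.91 = 0.0033634
  placer: 0.23 × 0.82 × 0.63 × 0.68 × 0.50 = 0.040398
  banded iron formation: 0.18 × 0.17 × 0.84 × 0.24 × 0.55 = 0.0033929
  skarn: 0.24 × 0.55 × 0.05 × 0.42 × 0.88 = 0.0024394
Marginal likelihood of the evidence = 0.055378.
P(pegmatite | evidence) ≈ 0.005784 / 0.055378 ≈ 0.104
P(laterite nickel | evidence) ≈ 0.0033634 / 0.055378 ≈ 0.061
P(placer | evidence) ≈ 0.040398 / 0.055378 ≈ 0.730
P(banded iron formation | evidence) ≈ 0.0033929 / 0.055378 ≈ 0.061
P(skarn | evidence) ≈ 0.0024394 / 0.055378 ≈ 0.044
The largest is 0.730, so placer is most probable.

placer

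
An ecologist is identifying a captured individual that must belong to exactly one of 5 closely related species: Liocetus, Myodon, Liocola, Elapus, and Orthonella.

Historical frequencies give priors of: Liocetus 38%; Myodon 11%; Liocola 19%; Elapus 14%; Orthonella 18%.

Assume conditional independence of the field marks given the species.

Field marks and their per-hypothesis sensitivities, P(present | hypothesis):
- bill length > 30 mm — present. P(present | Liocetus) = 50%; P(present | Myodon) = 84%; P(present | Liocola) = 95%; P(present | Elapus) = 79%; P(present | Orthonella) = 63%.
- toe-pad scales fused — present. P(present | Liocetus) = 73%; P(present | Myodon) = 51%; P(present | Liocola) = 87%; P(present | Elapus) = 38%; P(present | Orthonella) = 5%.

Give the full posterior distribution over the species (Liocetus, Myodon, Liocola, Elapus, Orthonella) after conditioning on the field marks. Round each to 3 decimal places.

0.355, 0.121, 0.402, 0.108, 0.015

Multiply each prior by the joint likelihood of the field mark pattern:
  Liocetus: 0.38 × 0.50 × 0.73 = 0.1387
  Myodon: 0.11 × 0.84 × 0.51 = 0.047124
  Liocola: 0.19 × 0.95 × 0.87 = 0.15703
  Elapus: 0.14 × 0.79 × 0.38 = 0.042028
  Orthonella: 0.18 × 0.63 × 0.05 = 0.00567
Marginal likelihood of the evidence = 0.39056.
P(Liocetus | evidence) = 0.1387 / 0.39056 ≈ 0.355
P(Myodon | evidence) = 0.047124 / 0.39056 ≈ 0.121
P(Liocola | evidence) = 0.15703 / 0.39056 ≈ 0.402
P(Elapus | evidence) = 0.042028 / 0.39056 ≈ 0.108
P(Orthonella | evidence) = 0.00567 / 0.39056 ≈ 0.015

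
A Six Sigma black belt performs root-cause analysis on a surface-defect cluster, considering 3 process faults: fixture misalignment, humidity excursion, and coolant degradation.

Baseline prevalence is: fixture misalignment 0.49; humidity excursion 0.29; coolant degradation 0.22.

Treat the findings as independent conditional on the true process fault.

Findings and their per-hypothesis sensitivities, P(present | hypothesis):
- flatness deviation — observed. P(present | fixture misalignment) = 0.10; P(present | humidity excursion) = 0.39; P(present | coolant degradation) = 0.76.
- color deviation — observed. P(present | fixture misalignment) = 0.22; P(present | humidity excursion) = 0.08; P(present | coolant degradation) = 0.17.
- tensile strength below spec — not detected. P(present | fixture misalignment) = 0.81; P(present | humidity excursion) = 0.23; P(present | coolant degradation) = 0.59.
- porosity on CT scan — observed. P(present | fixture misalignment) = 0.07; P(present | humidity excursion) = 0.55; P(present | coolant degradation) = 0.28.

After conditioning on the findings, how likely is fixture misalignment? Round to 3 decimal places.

0.020

By Bayes' rule with conditional independence, the unnormalized weight for each hypothesis is prior × ∏ likelihoods (using 1 − P(present | H) for each absent finding):
  fixture misalignment: 0.49 × 0.10 × 0.22 × (1 − 0.81) × 0.07 = 0.00014337
  humidity excursion: 0.29 × 0.39 × 0.08 × (1 − 0.23) × 0.55 = 0.0038318
  coolant degradation: 0.22 × 0.76 × 0.17 × (1 − 0.59) × 0.28 = 0.0032631
Marginal likelihood of the evidence = 0.0072383.
P(fixture misalignment | evidence) = 0.00014337 / 0.0072383 ≈ 0.020.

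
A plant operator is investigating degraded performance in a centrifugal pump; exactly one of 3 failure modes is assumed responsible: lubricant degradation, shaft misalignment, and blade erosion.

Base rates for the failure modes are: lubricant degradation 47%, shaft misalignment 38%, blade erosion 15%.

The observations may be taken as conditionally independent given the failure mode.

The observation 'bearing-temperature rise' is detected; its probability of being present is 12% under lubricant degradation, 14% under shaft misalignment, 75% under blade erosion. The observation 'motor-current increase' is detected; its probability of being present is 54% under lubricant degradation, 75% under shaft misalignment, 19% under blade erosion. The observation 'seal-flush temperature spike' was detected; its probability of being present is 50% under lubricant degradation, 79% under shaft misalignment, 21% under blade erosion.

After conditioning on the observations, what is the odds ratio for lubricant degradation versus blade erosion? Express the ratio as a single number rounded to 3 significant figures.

Unnormalized posterior weight (prior times the observation likelihoods) for each of the two hypotheses:
  lubricant degradation: 0.47 × 0.12 × 0.54 × 0.50 = 0.015228
  blade erosion: 0.15 × 0.75 × 0.19 × 0.21 = 0.0044887
Posterior odds = 0.015228 / 0.0044887 ≈ 3.39.

3.39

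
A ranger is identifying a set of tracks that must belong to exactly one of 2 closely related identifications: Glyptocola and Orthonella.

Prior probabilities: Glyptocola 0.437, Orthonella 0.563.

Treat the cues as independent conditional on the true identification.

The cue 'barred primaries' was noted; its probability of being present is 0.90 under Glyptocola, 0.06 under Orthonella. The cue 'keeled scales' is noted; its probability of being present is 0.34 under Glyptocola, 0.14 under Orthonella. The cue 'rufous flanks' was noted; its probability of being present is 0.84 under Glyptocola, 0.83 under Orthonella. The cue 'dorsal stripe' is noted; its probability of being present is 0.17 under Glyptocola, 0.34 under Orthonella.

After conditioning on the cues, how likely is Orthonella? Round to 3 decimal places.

0.065

Multiply each prior by the joint likelihood of the cue pattern:
  Glyptocola: 0.437 × 0.90 × 0.34 × 0.84 × 0.17 = 0.019096
  Orthonella: 0.563 × 0.06 × 0.14 × 0.83 × 0.34 = 0.0013346
Normalizing constant Z = 0.019096 + 0.0013346 = 0.02043.
P(Orthonella | evidence) = 0.0013346 / 0.02043 ≈ 0.065.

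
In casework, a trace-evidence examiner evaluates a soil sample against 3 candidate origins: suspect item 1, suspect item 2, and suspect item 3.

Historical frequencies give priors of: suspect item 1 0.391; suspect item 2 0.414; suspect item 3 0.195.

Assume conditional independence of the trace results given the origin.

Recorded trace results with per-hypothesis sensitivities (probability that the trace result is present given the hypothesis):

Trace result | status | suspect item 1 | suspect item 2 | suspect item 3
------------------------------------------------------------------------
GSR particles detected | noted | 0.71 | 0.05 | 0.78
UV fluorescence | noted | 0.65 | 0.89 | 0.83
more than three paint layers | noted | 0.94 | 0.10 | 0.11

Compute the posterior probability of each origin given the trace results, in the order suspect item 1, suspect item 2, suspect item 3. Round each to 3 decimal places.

0.915, 0.010, 0.075

Multiply each prior by the joint likelihood of the trace result pattern:
  suspect item 1: 0.391 × 0.71 × 0.65 × 0.94 = 0.16962
  suspect item 2: 0.414 × 0.05 × 0.89 × 0.10 = 0.0018423
  suspect item 3: 0.195 × 0.78 × 0.83 × 0.11 = 0.013887
The unnormalized weights sum to 0.18535.
P(suspect item 1 | evidence) = 0.16962 / 0.18535 ≈ 0.915
P(suspect item 2 | evidence) = 0.0018423 / 0.18535 ≈ 0.010
P(suspect item 3 | evidence) = 0.013887 / 0.18535 ≈ 0.075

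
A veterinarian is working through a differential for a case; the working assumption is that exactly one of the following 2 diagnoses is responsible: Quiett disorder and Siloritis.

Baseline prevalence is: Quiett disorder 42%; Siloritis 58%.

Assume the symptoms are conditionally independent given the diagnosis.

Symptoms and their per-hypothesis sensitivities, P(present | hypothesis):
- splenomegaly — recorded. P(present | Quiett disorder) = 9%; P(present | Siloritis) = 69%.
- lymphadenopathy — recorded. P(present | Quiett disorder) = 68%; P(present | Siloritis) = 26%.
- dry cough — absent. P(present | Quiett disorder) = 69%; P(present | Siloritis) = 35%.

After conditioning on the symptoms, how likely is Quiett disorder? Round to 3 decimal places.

0.105

For each hypothesis, the unnormalized posterior weight is prior × product of the symptom likelihoods (using 1 − P(present | H) for each absent symptom):
  Quiett disorder: 0.42 × 0.09 × 0.68 × (1 − 0.69) = 0.0079682
  Siloritis: 0.58 × 0.69 × 0.26 × (1 − 0.35) = 0.067634
Normalizing constant Z = 0.0079682 + 0.067634 = 0.075602.
P(Quiett disorder | evidence) = 0.0079682 / 0.075602 ≈ 0.105.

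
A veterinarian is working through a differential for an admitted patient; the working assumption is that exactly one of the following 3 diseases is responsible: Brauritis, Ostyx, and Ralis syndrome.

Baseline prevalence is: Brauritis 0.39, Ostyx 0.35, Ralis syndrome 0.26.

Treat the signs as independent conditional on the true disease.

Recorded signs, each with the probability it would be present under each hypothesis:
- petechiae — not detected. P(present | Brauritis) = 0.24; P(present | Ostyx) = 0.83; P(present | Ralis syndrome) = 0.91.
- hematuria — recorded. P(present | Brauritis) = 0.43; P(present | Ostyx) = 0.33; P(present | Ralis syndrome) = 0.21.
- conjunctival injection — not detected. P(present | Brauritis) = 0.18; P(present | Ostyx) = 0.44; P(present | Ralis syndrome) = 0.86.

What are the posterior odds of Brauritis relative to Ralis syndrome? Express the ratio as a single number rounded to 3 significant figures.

152

Posterior odds equal prior odds times the likelihood ratio; only the two competing hypotheses matter (using 1 − P(present | H) for each absent sign).
  Brauritis: 0.39 × (1 − 0.24) × 0.43 × (1 − 0.18) = 0.10451
  Ralis syndrome: 0.26 × (1 − 0.91) × 0.21 × (1 − 0.86) = 0.00068796
Odds(Brauritis : Ralis syndrome) = 0.10451 / 0.00068796 ≈ 152.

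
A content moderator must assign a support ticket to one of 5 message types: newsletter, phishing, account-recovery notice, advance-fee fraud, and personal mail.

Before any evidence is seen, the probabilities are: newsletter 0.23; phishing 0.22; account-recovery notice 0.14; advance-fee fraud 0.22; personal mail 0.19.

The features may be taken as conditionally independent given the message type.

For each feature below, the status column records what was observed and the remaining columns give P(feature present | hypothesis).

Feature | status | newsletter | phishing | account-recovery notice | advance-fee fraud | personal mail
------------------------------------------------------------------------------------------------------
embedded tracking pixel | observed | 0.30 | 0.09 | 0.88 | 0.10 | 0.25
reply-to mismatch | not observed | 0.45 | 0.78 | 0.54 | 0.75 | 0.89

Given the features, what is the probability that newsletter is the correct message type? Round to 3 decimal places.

0.346

Multiply each prior by the joint likelihood of the feature pattern (using 1 − P(present | H) for each absent feature):
  newsletter: 0.23 × 0.30 × (1 − 0.45) = 0.03795
  phishing: 0.22 × 0.09 × (1 − 0.78) = 0.004356
  account-recovery notice: 0.14 × 0.88 × (1 − 0.54) = 0.056672
  advance-fee fraud: 0.22 × 0.10 × (1 − 0.75) = 0.0055
  personal mail: 0.19 × 0.25 × (1 − 0.89) = 0.005225
Marginal likelihood of the evidence = 0.1097.
P(newsletter | evidence) = 0.03795 / 0.1097 ≈ 0.346.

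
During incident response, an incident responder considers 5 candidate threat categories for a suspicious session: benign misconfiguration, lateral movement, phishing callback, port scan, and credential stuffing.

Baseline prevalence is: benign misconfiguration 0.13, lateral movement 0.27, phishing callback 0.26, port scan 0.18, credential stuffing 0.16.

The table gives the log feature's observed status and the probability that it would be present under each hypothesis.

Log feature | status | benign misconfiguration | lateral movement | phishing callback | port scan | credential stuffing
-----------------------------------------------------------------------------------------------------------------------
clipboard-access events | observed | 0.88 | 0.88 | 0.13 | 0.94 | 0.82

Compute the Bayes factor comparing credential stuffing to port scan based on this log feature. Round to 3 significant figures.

The Bayes factor is the ratio of the two likelihoods.
  credential stuffing: 0.82
  port scan: 0.94
Bayes factor = 0.82 / 0.94 ≈ 0.872

0.872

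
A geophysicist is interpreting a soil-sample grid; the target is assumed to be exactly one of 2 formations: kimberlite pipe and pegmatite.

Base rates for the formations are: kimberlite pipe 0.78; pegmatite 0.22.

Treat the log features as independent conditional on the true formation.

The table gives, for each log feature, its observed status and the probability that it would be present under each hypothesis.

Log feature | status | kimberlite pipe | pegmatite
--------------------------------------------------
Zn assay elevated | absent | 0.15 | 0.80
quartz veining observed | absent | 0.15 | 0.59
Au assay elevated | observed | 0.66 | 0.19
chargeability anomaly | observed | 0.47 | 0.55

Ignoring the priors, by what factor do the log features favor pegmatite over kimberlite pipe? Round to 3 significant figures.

Joint likelihood of the log feature pattern under each hypothesis (using 1 − P(present | H) for each absent log feature):
  pegmatite: (1 − 0.80) × (1 − 0.59) × 0.19 × 0.55 = 0.008569
  kimberlite pipe: (1 − 0.15) × (1 − 0.15) × 0.66 × 0.47 = 0.22412
Bayes factor = 0.008569 / 0.22412 ≈ 0.0382

0.0382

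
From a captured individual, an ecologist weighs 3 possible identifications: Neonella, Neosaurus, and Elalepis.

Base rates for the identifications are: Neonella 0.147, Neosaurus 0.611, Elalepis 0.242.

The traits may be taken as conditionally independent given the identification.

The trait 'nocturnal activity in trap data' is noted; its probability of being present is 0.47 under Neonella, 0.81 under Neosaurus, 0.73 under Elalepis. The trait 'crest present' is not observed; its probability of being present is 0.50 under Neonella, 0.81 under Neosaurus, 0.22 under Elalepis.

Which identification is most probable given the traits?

Elalepis

By Bayes' rule with conditional independence, the unnormalized weight for each hypothesis is prior × ∏ likelihoods (using 1 − P(present | H) for each absent trait):
  Neonella: 0.147 × 0.47 × (1 − 0.50) = 0.034545
  Neosaurus: 0.611 × 0.81 × (1 − 0.81) = 0.094033
  Elalepis: 0.242 × 0.73 × (1 − 0.22) = 0.13779
Marginal likelihood of the evidence = 0.26637.
P(Neonella | evidence) ≈ 0.034545 / 0.26637 ≈ 0.130
P(Neosaurus | evidence) ≈ 0.094033 / 0.26637 ≈ 0.353
P(Elalepis | evidence) ≈ 0.13779 / 0.26637 ≈ 0.517
The largest is 0.517, so Elalepis is most probable.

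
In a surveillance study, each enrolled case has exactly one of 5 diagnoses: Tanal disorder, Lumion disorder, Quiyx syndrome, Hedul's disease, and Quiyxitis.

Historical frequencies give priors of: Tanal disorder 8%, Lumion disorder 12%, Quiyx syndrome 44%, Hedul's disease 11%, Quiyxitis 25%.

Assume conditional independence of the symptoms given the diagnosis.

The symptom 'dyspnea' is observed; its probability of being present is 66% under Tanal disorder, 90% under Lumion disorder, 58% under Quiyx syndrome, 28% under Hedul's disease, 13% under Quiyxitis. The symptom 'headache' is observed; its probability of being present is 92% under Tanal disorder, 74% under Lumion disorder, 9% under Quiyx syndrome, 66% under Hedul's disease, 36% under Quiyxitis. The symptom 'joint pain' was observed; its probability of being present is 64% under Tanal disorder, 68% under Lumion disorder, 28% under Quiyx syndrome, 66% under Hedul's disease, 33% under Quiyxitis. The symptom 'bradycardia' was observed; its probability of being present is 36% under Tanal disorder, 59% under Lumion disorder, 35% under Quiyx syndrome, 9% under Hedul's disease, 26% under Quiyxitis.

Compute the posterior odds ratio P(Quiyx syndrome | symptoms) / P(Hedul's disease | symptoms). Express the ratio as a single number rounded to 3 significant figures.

1.86

Unnormalized posterior weight (prior times the symptom likelihoods) for each of the two hypotheses:
  Quiyx syndrome: 0.44 × 0.58 × 0.09 × 0.28 × 0.35 = 0.0022509
  Hedul's disease: 0.11 × 0.28 × 0.66 × 0.66 × 0.09 = 0.0012075
Odds(Quiyx syndrome : Hedul's disease) = 0.0022509 / 0.0012075 ≈ 1.86.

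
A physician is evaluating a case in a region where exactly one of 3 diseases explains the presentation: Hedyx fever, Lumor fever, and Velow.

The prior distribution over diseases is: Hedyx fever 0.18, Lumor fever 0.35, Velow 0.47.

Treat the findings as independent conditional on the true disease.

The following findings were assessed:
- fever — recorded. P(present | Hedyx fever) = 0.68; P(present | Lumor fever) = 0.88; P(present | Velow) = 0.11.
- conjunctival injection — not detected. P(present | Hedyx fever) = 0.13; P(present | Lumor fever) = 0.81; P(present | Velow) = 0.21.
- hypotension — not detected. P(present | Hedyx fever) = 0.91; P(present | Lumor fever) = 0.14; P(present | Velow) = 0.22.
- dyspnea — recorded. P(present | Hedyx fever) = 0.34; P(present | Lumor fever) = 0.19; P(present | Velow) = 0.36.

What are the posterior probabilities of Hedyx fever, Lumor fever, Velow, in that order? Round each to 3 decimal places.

By Bayes' rule with conditional independence, the unnormalized weight for each hypothesis is prior × ∏ likelihoods (using 1 − P(present | H) for each absent finding):
  Hedyx fever: 0.18 × 0.68 × (1 − 0.13) × (1 − 0.91) × 0.34 = 0.0032585
  Lumor fever: 0.35 × 0.88 × (1 − 0.81) × (1 − 0.14) × 0.19 = 0.0095622
  Velow: 0.47 × 0.11 × (1 − 0.21) × (1 − 0.22) × 0.36 = 0.011469
Normalizing constant Z = 0.0032585 + 0.0095622 + 0.011469 = 0.024289.
P(Hedyx fever | evidence) = 0.0032585 / 0.024289 ≈ 0.134
P(Lumor fever | evidence) = 0.0095622 / 0.024289 ≈ 0.394
P(Velow | evidence) = 0.011469 / 0.024289 ≈ 0.472

0.134, 0.394, 0.472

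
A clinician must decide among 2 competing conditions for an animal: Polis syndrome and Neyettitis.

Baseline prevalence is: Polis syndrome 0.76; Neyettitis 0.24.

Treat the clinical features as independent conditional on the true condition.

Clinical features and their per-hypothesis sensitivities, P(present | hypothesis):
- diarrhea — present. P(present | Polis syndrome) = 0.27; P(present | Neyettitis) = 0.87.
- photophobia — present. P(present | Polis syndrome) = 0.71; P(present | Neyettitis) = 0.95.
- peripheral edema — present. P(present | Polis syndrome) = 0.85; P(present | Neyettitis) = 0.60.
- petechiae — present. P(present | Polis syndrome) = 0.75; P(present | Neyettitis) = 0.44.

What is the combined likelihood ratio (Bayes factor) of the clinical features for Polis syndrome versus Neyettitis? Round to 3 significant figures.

0.560

The Bayes factor is the ratio of the joint likelihoods of the clinical feature pattern under the two hypotheses.
  Polis syndrome: 0.27 × 0.71 × 0.85 × 0.75 = 0.12221
  Neyettitis: 0.87 × 0.95 × 0.60 × 0.44 = 0.2182
Bayes factor = 0.12221 / 0.2182 ≈ 0.560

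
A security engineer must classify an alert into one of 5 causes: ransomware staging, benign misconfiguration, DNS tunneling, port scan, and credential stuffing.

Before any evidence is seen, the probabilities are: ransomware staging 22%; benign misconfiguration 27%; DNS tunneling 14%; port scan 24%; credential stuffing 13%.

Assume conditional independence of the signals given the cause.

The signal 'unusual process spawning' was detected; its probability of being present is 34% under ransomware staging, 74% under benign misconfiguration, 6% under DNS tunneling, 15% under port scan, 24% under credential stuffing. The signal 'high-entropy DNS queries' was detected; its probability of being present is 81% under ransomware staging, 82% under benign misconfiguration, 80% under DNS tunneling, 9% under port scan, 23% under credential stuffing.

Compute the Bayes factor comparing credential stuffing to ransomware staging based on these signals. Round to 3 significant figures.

Take the product of per-signal likelihoods under each hypothesis, then divide.
  credential stuffing: 0.24 × 0.23 = 0.0552
  ransomware staging: 0.34 × 0.81 = 0.2754
Bayes factor = 0.0552 / 0.2754 ≈ 0.200

0.200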